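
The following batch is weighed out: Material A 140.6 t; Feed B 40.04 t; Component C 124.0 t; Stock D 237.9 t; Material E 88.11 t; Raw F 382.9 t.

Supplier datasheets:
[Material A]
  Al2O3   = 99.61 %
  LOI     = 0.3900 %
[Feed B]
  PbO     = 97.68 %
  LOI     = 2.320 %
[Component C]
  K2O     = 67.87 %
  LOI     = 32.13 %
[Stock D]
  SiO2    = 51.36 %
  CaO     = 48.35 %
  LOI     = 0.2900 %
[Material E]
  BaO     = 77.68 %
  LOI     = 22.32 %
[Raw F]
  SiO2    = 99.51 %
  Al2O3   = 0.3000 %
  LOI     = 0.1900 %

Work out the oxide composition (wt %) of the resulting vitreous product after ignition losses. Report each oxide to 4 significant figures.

The whole derivation runs at full float precision through the solve — values along the way appear rounded to 4 significant figures on the page; each reported result undergoes a single rounding — the derived quantities (the totals, six oxide percentages, yield, net glass mass, ignition loss) are re-derived in exact precision from the batch weights at 951.1 t of glass exactly as shown in question or answer.
What the batch supplies per oxide:
  SiO2: 237.9·0.5136 + 382.9·0.9951 = 503.2 t
  PbO: 40.04·0.9768 = 39.11 t
  K2O: 124.0·0.6787 = 84.16 t
  CaO: 237.9·0.4835 = 115.0 t
  BaO: 88.11·0.7768 = 68.44 t
  Al2O3: 140.6·0.9961 + 382.9·0.003000 = 141.2 t
LOI: 140.6·0.003900 + 40.04·0.02320 + 124.0·0.3213 + 237.9·0.002900 + 88.11·0.2232 + 382.9·0.001900 = 62.40 t
Glass mass = batch − LOI = 1014 − 62.40 = 951.1 t (equal to the oxide-mass sum)
percent share: oxide ÷ glass, ×100

Glass mass = 951.1 t (batch 1014 − LOI 62.40).
Composition: SiO2 52.91%, PbO 4.112%, K2O 8.848%, CaO 12.09%, BaO 7.196%, Al2O3 14.85%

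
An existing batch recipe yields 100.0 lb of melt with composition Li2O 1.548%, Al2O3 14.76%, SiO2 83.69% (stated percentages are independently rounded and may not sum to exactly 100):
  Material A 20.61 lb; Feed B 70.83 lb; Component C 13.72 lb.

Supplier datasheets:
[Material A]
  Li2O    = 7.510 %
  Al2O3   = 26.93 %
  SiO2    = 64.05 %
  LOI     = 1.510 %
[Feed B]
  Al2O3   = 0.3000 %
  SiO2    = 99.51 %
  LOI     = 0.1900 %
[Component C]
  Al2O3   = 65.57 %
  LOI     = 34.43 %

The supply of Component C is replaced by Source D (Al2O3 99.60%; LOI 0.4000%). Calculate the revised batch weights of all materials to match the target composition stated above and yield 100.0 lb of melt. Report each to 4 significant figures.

Intermediates appear, rounded to four significant figures, across the worked steps — all internal work keeps exact precision from start to finish — every reported result is rounded a single time; derived quantities are re-derived from the weighed amounts on 100.0 lb of glass in full float precision (net glass mass, LOI, yield, the three compositions, the totals), as written in problem or answer.
Oxide mass targets, per 100.0 lb melt:
  Li2O: 1.548% × 100.0 = 1.548 lb
  Al2O3: 14.76% × 100.0 = 14.76 lb
  SiO2: 83.69% × 100.0 = 83.69 lb
Sums-versus-targets review from the weights as reported, under the basis named above (each sum matches its target mass up to rounding of the answer):
  Li2O: 20.61·0.07510 = 1.548 lb (target 1.548 lb)
  Al2O3: 20.61·0.2693 + 70.83·0.003000 + 9.033·0.9960 = 14.76 lb (target 14.76 lb)
  SiO2: 20.61·0.6405 + 70.83·0.9951 = 83.68 lb (target 83.69 lb)
Mass balance on the glass: total batch − LOI = 99.99 lb (the Σ of target masses is 100.0 lb; with the basis standing at 100.0 lb — gaps are rounding artifacts).
Summing the batch: Σ batch = 100.5 lb; loss to ignition Σ batch·LOI = 0.4819 lb; yield: glass divided by total = 99.52%.

Revised batch per 100.0 lb melt:
  Material A: 20.61 lb
  Feed B: 70.83 lb
  Source D: 9.033 lb
Total batch = 100.5 lb; LOI loss = 0.4819 lb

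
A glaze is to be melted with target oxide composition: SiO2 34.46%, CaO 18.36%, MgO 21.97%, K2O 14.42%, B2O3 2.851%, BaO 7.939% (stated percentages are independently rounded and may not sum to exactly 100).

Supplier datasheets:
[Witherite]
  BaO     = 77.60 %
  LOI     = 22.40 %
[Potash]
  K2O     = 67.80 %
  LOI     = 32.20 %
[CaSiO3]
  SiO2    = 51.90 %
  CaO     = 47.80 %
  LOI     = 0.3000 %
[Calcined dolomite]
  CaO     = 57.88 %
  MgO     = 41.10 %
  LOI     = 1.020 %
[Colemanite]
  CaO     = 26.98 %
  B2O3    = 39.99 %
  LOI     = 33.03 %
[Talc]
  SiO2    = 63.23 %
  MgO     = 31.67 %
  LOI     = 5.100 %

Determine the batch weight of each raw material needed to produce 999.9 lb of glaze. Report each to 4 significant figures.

Each numeric step runs at full precision at each step; working values are printed (rounded to 4 significant figures) between the steps. A single rounding yields each reported figure — the derived quantities, which include totals, the yield, the six compositions, LOI, net glass mass, are re-derived in full float precision, exactly as printed in either problem or answer, starting from the weights per 999.9 lb of glass.
Target masses of each oxide per 999.9 lb glaze:
  SiO2: 34.46% × 999.9 = 344.6 lb
  CaO: 18.36% × 999.9 = 183.6 lb
  MgO: 21.97% × 999.9 = 219.7 lb
  K2O: 14.42% × 999.9 = 144.2 lb
  B2O3: 2.851% × 999.9 = 28.51 lb
  BaO: 7.939% × 999.9 = 79.38 lb
Oxide-by-oxide audit on the weights just shown, against the basis in use (oxide sums agree with the targets modulo rounding of the values):
  SiO2: 116.1·0.5190 + 449.6·0.6323 = 344.5 lb (target 344.6 lb)
  CaO: 116.1·0.4780 + 188.0·0.5788 + 71.29·0.2698 = 183.5 lb (target 183.6 lb)
  MgO: 188.0·0.4110 + 449.6·0.3167 = 219.7 lb (target 219.7 lb)
  K2O: 212.7·0.6780 = 144.2 lb (target 144.2 lb)
  B2O3: 71.29·0.3999 = 28.51 lb (target 28.51 lb)
  BaO: 102.3·0.7760 = 79.38 lb (target 79.38 lb)
Auditing the glass mass value: whole batch net of LOI = 999.8 lb (the Σ of target masses is 999.9 lb; basis as stated: 999.9 lb — gaps are rounding artifacts).
Batch grand total — Σ batch = 1140 lb; LOI removed, Σ of batch·LOI: 140.1 lb; yield = glass ÷ total batch = 87.71%.

Batch per 999.9 lb glaze:
  Witherite: 102.3 lb
  Potash: 212.7 lb
  CaSiO3: 116.1 lb
  Calcined dolomite: 188.0 lb
  Colemanite: 71.29 lb
  Talc: 449.6 lb
Total batch = 1140 lb; LOI loss = 140.1 lb; yield = 87.71%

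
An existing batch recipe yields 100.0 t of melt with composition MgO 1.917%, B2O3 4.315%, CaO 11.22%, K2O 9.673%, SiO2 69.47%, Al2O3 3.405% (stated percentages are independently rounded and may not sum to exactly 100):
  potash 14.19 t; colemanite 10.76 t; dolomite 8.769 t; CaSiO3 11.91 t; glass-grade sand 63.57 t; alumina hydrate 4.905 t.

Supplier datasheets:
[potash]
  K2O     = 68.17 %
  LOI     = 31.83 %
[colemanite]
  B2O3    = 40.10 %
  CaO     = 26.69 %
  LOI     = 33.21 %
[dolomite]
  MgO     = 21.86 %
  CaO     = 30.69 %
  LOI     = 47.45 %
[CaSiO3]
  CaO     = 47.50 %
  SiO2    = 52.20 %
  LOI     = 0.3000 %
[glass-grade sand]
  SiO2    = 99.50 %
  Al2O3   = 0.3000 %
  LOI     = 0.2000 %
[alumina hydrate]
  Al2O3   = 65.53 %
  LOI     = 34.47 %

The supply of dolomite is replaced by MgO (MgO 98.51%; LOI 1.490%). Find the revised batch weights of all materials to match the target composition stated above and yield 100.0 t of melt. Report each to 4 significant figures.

Revised batch per 100.0 t melt:
  potash: 14.19 t
  colemanite: 10.76 t
  MgO: 1.946 t
  CaSiO3: 17.57 t
  glass-grade sand: 60.60 t
  alumina hydrate: 4.919 t
Total batch = 110.0 t; LOI loss = 9.989 t

In-progress results are shown, with 4-significant-digit rounding, on the page; all arithmetic keeps full precision through the solve; each reported value is rounded exactly once; the derived quantities (the yield, ignition loss, the six compositions, the totals, glass mass) are computed at full float precision using the weight values per 100.0 t of glass exactly as shown in either problem or answer.
Oxide-by-oxide targets in 100.0 t melt:
  MgO: 1.917% × 100.0 = 1.917 t
  B2O3: 4.315% × 100.0 = 4.315 t
  CaO: 11.22% × 100.0 = 11.22 t
  K2O: 9.673% × 100.0 = 9.673 t
  SiO2: 69.47% × 100.0 = 69.47 t
  Al2O3: 3.405% × 100.0 = 3.405 t
Balance tally, oxide-wise, working from each reported weight, against the basis in use (oxide sums agree with the targets net of answer rounding effects):
  MgO: 1.946·0.9851 = 1.917 t (target 1.917 t)
  B2O3: 10.76·0.4010 = 4.315 t (target 4.315 t)
  CaO: 10.76·0.2669 + 17.57·0.4750 = 11.22 t (target 11.22 t)
  K2O: 14.19·0.6817 = 9.673 t (target 9.673 t)
  SiO2: 17.57·0.5220 + 60.60·0.9950 = 69.47 t (target 69.47 t)
  Al2O3: 60.60·0.003000 + 4.919·0.6553 = 3.405 t (target 3.405 t)
Glass-mass closure: Σ batch − LOI loss = 100.0 t (per-oxide target masses sum to 100.0 t; basis as stated: 100.0 t — a pure rounding effect).
Adding the batch up: Σ batch = 110.0 t; loss to ignition Σ batch·LOI = 9.989 t; yield, glass over the total, = 90.92%.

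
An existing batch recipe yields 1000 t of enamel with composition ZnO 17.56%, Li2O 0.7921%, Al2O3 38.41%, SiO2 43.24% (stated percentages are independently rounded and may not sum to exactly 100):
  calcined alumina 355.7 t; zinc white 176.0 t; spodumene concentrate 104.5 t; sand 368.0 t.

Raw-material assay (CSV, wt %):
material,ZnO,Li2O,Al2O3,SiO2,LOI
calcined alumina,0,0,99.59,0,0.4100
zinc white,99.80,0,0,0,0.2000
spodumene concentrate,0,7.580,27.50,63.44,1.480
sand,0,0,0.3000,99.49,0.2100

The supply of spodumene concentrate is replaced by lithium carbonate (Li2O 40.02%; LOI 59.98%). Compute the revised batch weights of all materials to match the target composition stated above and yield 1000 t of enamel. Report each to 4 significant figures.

Revised batch per 1000 t enamel:
  calcined alumina: 384.4 t
  zinc white: 176.0 t
  lithium carbonate: 19.79 t
  sand: 434.6 t
Total batch = 1015 t; LOI loss = 14.71 t

In-progress results appear rounded to four significant figures when written out; each numeric step maintains full float precision from first step to last — each reported figure undergoes a single rounding; the derived quantities (totals, the four compositions, LOI, the yield, net glass mass) are re-derived starting from the weights for 1000 t of glass at full precision, as quoted within either problem or answer.
Target oxide masses per 1000 t enamel:
  ZnO: 17.56% × 1000 = 175.6 t
  Li2O: 0.7921% × 1000 = 7.921 t
  Al2O3: 38.41% × 1000 = 384.1 t
  SiO2: 43.24% × 1000 = 432.4 t
Per-oxide balance check per the reported batch figures, against the basis in use (every target is met by its sum up to rounding of the answer):
  ZnO: 176.0·0.9980 = 175.6 t (target 175.6 t)
  Li2O: 19.79·0.4002 = 7.920 t (target 7.921 t)
  Al2O3: 384.4·0.9959 + 434.6·0.003000 = 384.1 t (target 384.1 t)
  SiO2: 434.6·0.9949 = 432.4 t (target 432.4 t)
Glass-mass closure: total batch − LOI = 1000 t (per-oxide target masses sum to 1000 t; against the stated basis, 1000 t — deltas are rounding alone).
Summing the batch: Σ batch = 1015 t; LOI removed, Σ of batch·LOI: 14.71 t; as yield: glass ÷ batch → 98.55%.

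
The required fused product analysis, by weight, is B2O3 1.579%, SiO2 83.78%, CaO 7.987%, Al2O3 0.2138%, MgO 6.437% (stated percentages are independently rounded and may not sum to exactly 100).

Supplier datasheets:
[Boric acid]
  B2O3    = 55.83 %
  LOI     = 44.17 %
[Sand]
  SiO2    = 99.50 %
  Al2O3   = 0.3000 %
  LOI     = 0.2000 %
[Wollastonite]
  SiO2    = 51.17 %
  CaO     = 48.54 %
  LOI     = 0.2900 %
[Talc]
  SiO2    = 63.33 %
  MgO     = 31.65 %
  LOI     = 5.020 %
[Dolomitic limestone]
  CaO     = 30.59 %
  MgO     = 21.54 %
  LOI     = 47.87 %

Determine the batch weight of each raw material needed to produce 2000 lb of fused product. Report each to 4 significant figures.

Batch per 2000 lb fused product:
  Boric acid: 56.56 lb
  Sand: 1425 lb
  Wollastonite: 188.1 lb
  Talc: 254.5 lb
  Dolomitic limestone: 223.8 lb
Total batch = 2148 lb; LOI loss = 148.3 lb; yield = 93.10%

Values along the way are shown (rounded to 4 significant figures) when written out — all arithmetic holds exact precision through every step; each reported result includes exactly one rounding — all derived quantities are recomputed using the weight values on 2000 lb of glass in full precision (LOI, glass mass, the yield, totals, the five compositions), as set out in problem or answer.
Target oxide masses per 2000 lb fused product:
  B2O3: 1.579% × 2000 = 31.58 lb
  SiO2: 83.78% × 2000 = 1676 lb
  CaO: 7.987% × 2000 = 159.7 lb
  Al2O3: 0.2138% × 2000 = 4.276 lb
  MgO: 6.437% × 2000 = 128.7 lb
Balance tally, oxide-wise, with the batch weights as given, relative to the basis at hand (delivered sums recover each target exact up to rounding of places):
  B2O3: 56.56·0.5583 = 31.58 lb (target 31.58 lb)
  SiO2: 1425·0.9950 + 188.1·0.5117 + 254.5·0.6333 = 1675 lb (target 1676 lb)
  CaO: 188.1·0.4854 + 223.8·0.3059 = 159.8 lb (target 159.7 lb)
  Al2O3: 1425·0.003000 = 4.275 lb (target 4.276 lb)
  MgO: 254.5·0.3165 + 223.8·0.2154 = 128.8 lb (target 128.7 lb)
Glass-mass bookkeeping: whole batch net of LOI = 2000 lb (targets for the oxides total 2000 lb; the stated basis being 2000 lb — deltas are rounding alone).
Total batch = Σ batch = 2148 lb; LOI loss = Σ batch·LOI = 148.3 lb; yield = glass ÷ total batch = 93.10%.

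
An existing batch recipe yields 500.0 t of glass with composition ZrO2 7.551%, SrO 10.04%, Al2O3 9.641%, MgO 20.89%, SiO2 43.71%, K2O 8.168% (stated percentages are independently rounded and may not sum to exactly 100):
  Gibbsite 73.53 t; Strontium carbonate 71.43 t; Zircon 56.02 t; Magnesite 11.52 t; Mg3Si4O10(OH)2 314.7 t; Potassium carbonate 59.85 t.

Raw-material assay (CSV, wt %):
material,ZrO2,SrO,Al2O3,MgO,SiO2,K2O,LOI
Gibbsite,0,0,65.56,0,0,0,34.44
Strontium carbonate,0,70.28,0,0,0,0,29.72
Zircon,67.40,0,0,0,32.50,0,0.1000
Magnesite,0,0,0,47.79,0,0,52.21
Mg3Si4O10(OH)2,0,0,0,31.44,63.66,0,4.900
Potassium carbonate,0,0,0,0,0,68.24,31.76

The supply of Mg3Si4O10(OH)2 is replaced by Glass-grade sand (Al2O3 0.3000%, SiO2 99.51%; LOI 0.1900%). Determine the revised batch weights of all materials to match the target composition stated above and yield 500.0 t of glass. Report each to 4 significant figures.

The whole derivation maintains full precision at all times. Working values are displayed with 4-significant-figure rounding on the page — every reported number takes just one rounding — the derived quantities, which include net glass mass, ignition loss, the yield, totals, the six compositions, are recomputed at full precision, precisely as stated by problem or answer, from the weighed amounts for 500.0 t of glass.
The oxide mass targets at 500.0 t glass:
  ZrO2: 7.551% × 500.0 = 37.76 t
  SrO: 10.04% × 500.0 = 50.20 t
  Al2O3: 9.641% × 500.0 = 48.20 t
  MgO: 20.89% × 500.0 = 104.4 t
  SiO2: 43.71% × 500.0 = 218.6 t
  K2O: 8.168% × 500.0 = 40.84 t
Verifying the oxide balance per the reported batch figures, per the basis as stated (delivered sums recover each target given rounding of the digits):
  ZrO2: 56.02·0.6740 = 37.76 t (target 37.76 t)
  SrO: 71.43·0.7028 = 50.20 t (target 50.20 t)
  Al2O3: 72.61·0.6556 + 201.3·0.003000 = 48.21 t (target 48.20 t)
  MgO: 218.6·0.4779 = 104.5 t (target 104.4 t)
  SiO2: 56.02·0.3250 + 201.3·0.9951 = 218.5 t (target 218.6 t)
  K2O: 59.85·0.6824 = 40.84 t (target 40.84 t)
The glass-mass cross-check: Σ batch − LOI loss = 500.0 t (oxide target masses add up to 500.0 t; stated basis 500.0 t — a pure rounding effect).
Batch total: Σ batch = 679.8 t; LOI removed, Σ of batch·LOI: 179.8 t; the yield ratio, glass ÷ batch: 73.55%.

Revised batch per 500.0 t glass:
  Gibbsite: 72.61 t
  Strontium carbonate: 71.43 t
  Zircon: 56.02 t
  Magnesite: 218.6 t
  Glass-grade sand: 201.3 t
  Potassium carbonate: 59.85 t
Total batch = 679.8 t; LOI loss = 179.8 t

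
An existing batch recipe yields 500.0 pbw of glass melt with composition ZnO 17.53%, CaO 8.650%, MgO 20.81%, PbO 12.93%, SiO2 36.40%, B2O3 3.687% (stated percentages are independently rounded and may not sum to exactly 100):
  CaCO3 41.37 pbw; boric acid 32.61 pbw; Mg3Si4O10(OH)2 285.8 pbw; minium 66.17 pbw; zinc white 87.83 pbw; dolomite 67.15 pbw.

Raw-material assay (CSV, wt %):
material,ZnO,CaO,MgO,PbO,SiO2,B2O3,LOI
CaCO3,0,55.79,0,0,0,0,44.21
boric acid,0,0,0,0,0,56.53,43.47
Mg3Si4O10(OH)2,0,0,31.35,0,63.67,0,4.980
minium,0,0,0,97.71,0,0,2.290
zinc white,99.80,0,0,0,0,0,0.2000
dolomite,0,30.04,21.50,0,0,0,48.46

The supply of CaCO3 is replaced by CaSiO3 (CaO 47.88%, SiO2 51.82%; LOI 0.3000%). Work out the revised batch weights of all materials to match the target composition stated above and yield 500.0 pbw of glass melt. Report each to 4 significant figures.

Mid-chain values appear, rounded to four significant figures, in the working; full precision is carried through every step; exactly one rounding goes into every reported figure; derived quantities (net glass mass, LOI, the six compositions, the totals, the yield) are rebuilt at full float precision starting from the weights for 500.0 pbw of glass, as they appear in the problem or answer text.
Target oxide masses per 500.0 pbw glass melt:
  ZnO: 17.53% × 500.0 = 87.65 pbw
  CaO: 8.650% × 500.0 = 43.25 pbw
  MgO: 20.81% × 500.0 = 104.0 pbw
  PbO: 12.93% × 500.0 = 64.65 pbw
  SiO2: 36.40% × 500.0 = 182.0 pbw
  B2O3: 3.687% × 500.0 = 18.43 pbw
Oxide-by-oxide audit with the batch weights as given, per the basis as stated (every target is met by its sum net of answer rounding effects):
  ZnO: 87.83·0.9980 = 87.65 pbw (target 87.65 pbw)
  CaO: 27.63·0.4788 + 99.94·0.3004 = 43.25 pbw (target 43.25 pbw)
  MgO: 263.4·0.3135 + 99.94·0.2150 = 104.1 pbw (target 104.0 pbw)
  PbO: 66.17·0.9771 = 64.65 pbw (target 64.65 pbw)
  SiO2: 27.63·0.5182 + 263.4·0.6367 = 182.0 pbw (target 182.0 pbw)
  B2O3: 32.61·0.5653 = 18.43 pbw (target 18.43 pbw)
Mass balance on the glass: the batch minus its LOI: 500.1 pbw (targets for the oxides total 500.0 pbw; versus the stated basis of 500.0 pbw — any gap is answer rounding).
Adding the batch up: Σ batch = 577.6 pbw; LOI removed, Σ of batch·LOI: 77.50 pbw; yield = glass ÷ total batch = 86.58%.

Revised batch per 500.0 pbw glass melt:
  CaSiO3: 27.63 pbw
  boric acid: 32.61 pbw
  Mg3Si4O10(OH)2: 263.4 pbw
  minium: 66.17 pbw
  zinc white: 87.83 pbw
  dolomite: 99.94 pbw
Total batch = 577.6 pbw; LOI loss = 77.50 pbw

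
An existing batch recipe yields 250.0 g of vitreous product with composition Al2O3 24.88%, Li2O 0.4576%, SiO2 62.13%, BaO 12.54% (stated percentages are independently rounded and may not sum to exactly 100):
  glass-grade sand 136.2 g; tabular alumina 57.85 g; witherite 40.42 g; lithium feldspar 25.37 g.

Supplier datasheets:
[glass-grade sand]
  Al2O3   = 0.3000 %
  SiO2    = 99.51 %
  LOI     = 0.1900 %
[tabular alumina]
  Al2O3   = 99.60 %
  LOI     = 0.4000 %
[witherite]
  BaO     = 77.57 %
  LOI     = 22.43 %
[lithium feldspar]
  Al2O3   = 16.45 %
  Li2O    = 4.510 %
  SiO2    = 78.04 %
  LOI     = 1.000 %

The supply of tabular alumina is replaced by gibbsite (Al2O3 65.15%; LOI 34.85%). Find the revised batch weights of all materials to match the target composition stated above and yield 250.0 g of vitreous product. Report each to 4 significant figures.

The whole derivation runs at full precision at every stage; the intermediate values are printed, with 4-significant-figure rounding, within the worked lines. Each reported value undergoes a single rounding; all derived quantities, including the totals, the four compositions, ignition loss, glass mass, the yield, are rebuilt using the weight values on 250.0 g of glass at full precision, precisely as stated by question or answer.
Target masses of each oxide per 250.0 g vitreous product:
  Al2O3: 24.88% × 250.0 = 62.20 g
  Li2O: 0.4576% × 250.0 = 1.144 g
  SiO2: 62.13% × 250.0 = 155.3 g
  BaO: 12.54% × 250.0 = 31.35 g
Mass-balance tally per oxide on the weights just shown, under the basis named above (target by target, the sums agree modulo rounding of the values):
  Al2O3: 136.2·0.003000 + 88.44·0.6515 + 25.37·0.1645 = 62.20 g (target 62.20 g)
  Li2O: 25.37·0.04510 = 1.144 g (target 1.144 g)
  SiO2: 136.2·0.9951 + 25.37·0.7804 = 155.3 g (target 155.3 g)
  BaO: 40.42·0.7757 = 31.35 g (target 31.35 g)
Glass mass check: batch Σ − ignition loss = 250.0 g (summing oxide targets gives 250.0 g; versus the stated basis of 250.0 g — gaps are rounding artifacts).
Whole-batch sum: Σ batch = 290.4 g; the LOI term Σ batch·LOI equals 40.40 g; yield = glass ÷ total batch = 86.09%.

Revised batch per 250.0 g vitreous product:
  glass-grade sand: 136.2 g
  gibbsite: 88.44 g
  witherite: 40.42 g
  lithium feldspar: 25.37 g
Total batch = 290.4 g; LOI loss = 40.40 g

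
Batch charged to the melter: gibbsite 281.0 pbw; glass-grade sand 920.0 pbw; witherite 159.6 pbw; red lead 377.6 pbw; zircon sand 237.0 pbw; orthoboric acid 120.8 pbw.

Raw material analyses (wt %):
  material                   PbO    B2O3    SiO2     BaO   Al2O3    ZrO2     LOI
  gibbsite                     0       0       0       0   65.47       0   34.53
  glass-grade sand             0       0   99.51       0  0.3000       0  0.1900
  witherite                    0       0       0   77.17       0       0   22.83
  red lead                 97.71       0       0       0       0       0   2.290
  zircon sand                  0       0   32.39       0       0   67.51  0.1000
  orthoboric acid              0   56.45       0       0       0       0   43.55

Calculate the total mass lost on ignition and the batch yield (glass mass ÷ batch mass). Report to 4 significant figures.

Values along the way are printed, with 4-significant-figure rounding, between the steps; all arithmetic maintains full precision at every stage — a single rounding yields each reported figure — the derived quantities, including the totals, six oxide percentages, yield, LOI, net glass mass, are re-derived using the weight values for 1899 pbw of glass in full float precision as given in question or answer.
Material-by-material LOI:
  gibbsite: 281.0 × 0.3453 = 97.03 pbw
  glass-grade sand: 920.0 × 0.001900 = 1.748 pbw
  witherite: 159.6 × 0.2283 = 36.44 pbw
  red lead: 377.6 × 0.02290 = 8.647 pbw
  zircon sand: 237.0 × 0.001000 = 0.2370 pbw
  orthoboric acid: 120.8 × 0.4355 = 52.61 pbw
Total LOI = 196.7 pbw
Glass = batch − LOI = 2096 − 196.7 = 1899 pbw

LOI loss = 196.7 pbw; glass = 1899 pbw; yield = 90.62%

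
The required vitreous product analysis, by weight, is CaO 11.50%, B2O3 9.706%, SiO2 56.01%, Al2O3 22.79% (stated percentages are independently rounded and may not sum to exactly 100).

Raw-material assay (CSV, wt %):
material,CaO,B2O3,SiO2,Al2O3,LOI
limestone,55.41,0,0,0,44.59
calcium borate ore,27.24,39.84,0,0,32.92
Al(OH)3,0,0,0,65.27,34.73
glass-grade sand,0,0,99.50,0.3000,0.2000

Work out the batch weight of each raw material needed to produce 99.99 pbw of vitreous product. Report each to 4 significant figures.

Batch per 99.99 pbw vitreous product:
  limestone: 8.777 pbw
  calcium borate ore: 24.36 pbw
  Al(OH)3: 34.65 pbw
  glass-grade sand: 56.29 pbw
Total batch = 124.1 pbw; LOI loss = 24.08 pbw; yield = 80.59%

Rounding to 4 significant figures governs every working value as displayed — every computation carries full precision from start to finish; every reported result is rounded exactly once — all derived quantities (LOI, the four compositions, glass mass, the yield, totals) are carried at full precision starting from the weights at 99.99 pbw of glass, as quoted within either problem or answer.
Per-oxide target masses for 99.99 pbw vitreous product:
  CaO: 11.50% × 99.99 = 11.50 pbw
  B2O3: 9.706% × 99.99 = 9.705 pbw
  SiO2: 56.01% × 99.99 = 56.00 pbw
  Al2O3: 22.79% × 99.99 = 22.79 pbw
Checking each oxide sum with the batch weights as given, versus the basis set out (sum by sum, the targets are met up to rounding of the answer):
  CaO: 8.777·0.5541 + 24.36·0.2724 = 11.50 pbw (target 11.50 pbw)
  B2O3: 24.36·0.3984 = 9.705 pbw (target 9.705 pbw)
  SiO2: 56.29·0.9950 = 56.01 pbw (target 56.00 pbw)
  Al2O3: 34.65·0.6527 + 56.29·0.003000 = 22.78 pbw (target 22.79 pbw)
Glass mass check: whole batch net of LOI = 100.0 pbw (per-oxide target masses sum to 100.0 pbw; the stated basis being 99.99 pbw — deltas are rounding alone).
Batch grand total — Σ batch = 124.1 pbw; LOI loss = Σ batch·LOI = 24.08 pbw; yield: glass divided by total = 80.59%.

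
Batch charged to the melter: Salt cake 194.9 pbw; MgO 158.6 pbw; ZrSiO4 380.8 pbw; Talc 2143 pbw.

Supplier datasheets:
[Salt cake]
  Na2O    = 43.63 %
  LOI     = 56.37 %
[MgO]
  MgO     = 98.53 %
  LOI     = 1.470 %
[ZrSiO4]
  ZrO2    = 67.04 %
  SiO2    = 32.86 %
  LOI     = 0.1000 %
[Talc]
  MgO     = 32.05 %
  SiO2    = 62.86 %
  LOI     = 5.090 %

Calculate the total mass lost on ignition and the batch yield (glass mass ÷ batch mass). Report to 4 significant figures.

Intermediates are shown, rounded to 4 significant digits, as written; the whole derivation maintains full float precision in every operation — a single rounding produces every reported value. The derived quantities are re-derived at full float precision (totals, four oxide percentages, ignition loss, glass mass, yield) from the weighed amounts at 2656 pbw of glass, precisely as stated by the problem or the answer.
Loss on ignition, line by line:
  Salt cake: 194.9 × 0.5637 = 109.9 pbw
  MgO: 158.6 × 0.01470 = 2.331 pbw
  ZrSiO4: 380.8 × 0.001000 = 0.3808 pbw
  Talc: 2143 × 0.05090 = 109.1 pbw
Total LOI = 221.7 pbw
Glass = batch − LOI = 2877 − 221.7 = 2656 pbw

LOI loss = 221.7 pbw; glass = 2656 pbw; yield = 92.30%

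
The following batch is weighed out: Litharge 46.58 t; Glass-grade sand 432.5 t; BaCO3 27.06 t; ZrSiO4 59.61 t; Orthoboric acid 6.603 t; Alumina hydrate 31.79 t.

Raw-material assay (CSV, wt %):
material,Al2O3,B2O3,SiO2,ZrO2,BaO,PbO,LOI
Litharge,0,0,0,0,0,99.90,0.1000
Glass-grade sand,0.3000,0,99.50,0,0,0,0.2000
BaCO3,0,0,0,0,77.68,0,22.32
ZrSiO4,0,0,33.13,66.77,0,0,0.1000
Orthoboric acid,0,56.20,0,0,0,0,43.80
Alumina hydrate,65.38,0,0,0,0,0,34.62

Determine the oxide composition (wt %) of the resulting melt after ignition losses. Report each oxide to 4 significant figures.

Glass mass = 583.2 t (batch 604.1 − LOI 20.91).
Composition: Al2O3 3.786%, B2O3 0.6363%, SiO2 77.17%, ZrO2 6.824%, BaO 3.604%, PbO 7.979%

Intermediates are shown rounded to four significant figures; each numeric step holds exact precision at each step. Every reported number is rounded just once. Derived quantities, including ignition loss, glass mass, totals, six oxide percentages, the yield, are carried from the batch weights on 583.2 t of glass in full float precision as they appear in problem or answer.
Delivered oxide masses:
  Al2O3: 432.5·0.003000 + 31.79·0.6538 = 22.08 t
  B2O3: 6.603·0.5620 = 3.711 t
  SiO2: 432.5·0.9950 + 59.61·0.3313 = 450.1 t
  ZrO2: 59.61·0.6677 = 39.80 t
  BaO: 27.06·0.7768 = 21.02 t
  PbO: 46.58·0.9990 = 46.53 t
LOI: 46.58·0.001000 + 432.5·0.002000 + 27.06·0.2232 + 59.61·0.001000 + 6.603·0.4380 + 31.79·0.3462 = 20.91 t
Glass mass = batch − LOI = 604.1 − 20.91 = 583.2 t (equal to the oxide-mass sum)
percent by weight: oxide/glass ×100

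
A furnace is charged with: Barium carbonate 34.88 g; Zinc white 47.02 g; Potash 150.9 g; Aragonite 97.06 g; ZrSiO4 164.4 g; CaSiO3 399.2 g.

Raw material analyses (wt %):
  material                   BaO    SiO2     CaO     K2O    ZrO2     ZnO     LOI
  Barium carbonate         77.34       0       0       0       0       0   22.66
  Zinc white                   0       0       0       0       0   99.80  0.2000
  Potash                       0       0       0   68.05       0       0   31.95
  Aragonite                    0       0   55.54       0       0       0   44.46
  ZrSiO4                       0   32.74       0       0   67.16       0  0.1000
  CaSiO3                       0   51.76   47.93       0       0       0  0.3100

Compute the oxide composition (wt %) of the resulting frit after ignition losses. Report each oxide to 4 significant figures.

In-progress results appear, rounded to four significant digits, across the worked steps; every computation carries full precision throughout — every reported value takes just one rounding — derived quantities (totals, six oxide percentages, net glass mass, the yield, LOI) are rebuilt starting from the weights per 792.7 g of glass in full precision, as written in the problem or answer text.
What the batch supplies per oxide:
  BaO: 34.88·0.7734 = 26.98 g
  SiO2: 164.4·0.3274 + 399.2·0.5176 = 260.5 g
  CaO: 97.06·0.5554 + 399.2·0.4793 = 245.2 g
  K2O: 150.9·0.6805 = 102.7 g
  ZrO2: 164.4·0.6716 = 110.4 g
  ZnO: 47.02·0.9980 = 46.93 g
LOI: 34.88·0.2266 + 47.02·0.002000 + 150.9·0.3195 + 97.06·0.4446 + 164.4·0.001000 + 399.2·0.003100 = 100.8 g
The glass mass, total less LOI, = 893.5 − 100.8 = 792.7 g (matching Σ of the oxides)
wt %: oxide over glass, times 100

Glass mass = 792.7 g (batch 893.5 − LOI 100.8).
Composition: BaO 3.403%, SiO2 32.86%, CaO 30.94%, K2O 12.95%, ZrO2 13.93%, ZnO 5.920%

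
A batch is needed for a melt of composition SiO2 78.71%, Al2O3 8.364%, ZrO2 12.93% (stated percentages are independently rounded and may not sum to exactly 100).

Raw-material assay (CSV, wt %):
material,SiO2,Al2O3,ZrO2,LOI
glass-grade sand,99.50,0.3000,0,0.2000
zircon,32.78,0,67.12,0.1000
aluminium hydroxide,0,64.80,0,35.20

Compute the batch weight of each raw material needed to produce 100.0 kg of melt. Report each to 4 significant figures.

The working math holds exact precision from start to finish; working values are shown (rounded to 4 significant digits) on the page; every reported number is rounded a single time. Derived quantities are computed in full precision (LOI, yield, net glass mass, the three compositions, the totals) from the batch weights per 100.0 kg of glass, as they appear in the question or the answer.
Oxide mass targets, per 100.0 kg melt:
  SiO2: 78.71% × 100.0 = 78.71 kg
  Al2O3: 8.364% × 100.0 = 8.364 kg
  ZrO2: 12.93% × 100.0 = 12.93 kg
Checking each oxide sum with the batch weights as given, relative to the basis at hand (summed amounts equal target values given rounding of the digits):
  SiO2: 72.76·0.9950 + 19.26·0.3278 = 78.71 kg (target 78.71 kg)
  Al2O3: 72.76·0.003000 + 12.57·0.6480 = 8.364 kg (target 8.364 kg)
  ZrO2: 19.26·0.6712 = 12.93 kg (target 12.93 kg)
Glass-mass closure: net batch after ignition = 100.0 kg (oxide target masses add up to 100.0 kg; versus the stated basis of 100.0 kg — differing by rounding only).
Batch grand total — Σ batch = 104.6 kg; Σ batch·LOI gives LOI loss = 4.589 kg; yield, glass over the total, = 95.61%.

Batch per 100.0 kg melt:
  glass-grade sand: 72.76 kg
  zircon: 19.26 kg
  aluminium hydroxide: 12.57 kg
Total batch = 104.6 kg; LOI loss = 4.589 kg; yield = 95.61%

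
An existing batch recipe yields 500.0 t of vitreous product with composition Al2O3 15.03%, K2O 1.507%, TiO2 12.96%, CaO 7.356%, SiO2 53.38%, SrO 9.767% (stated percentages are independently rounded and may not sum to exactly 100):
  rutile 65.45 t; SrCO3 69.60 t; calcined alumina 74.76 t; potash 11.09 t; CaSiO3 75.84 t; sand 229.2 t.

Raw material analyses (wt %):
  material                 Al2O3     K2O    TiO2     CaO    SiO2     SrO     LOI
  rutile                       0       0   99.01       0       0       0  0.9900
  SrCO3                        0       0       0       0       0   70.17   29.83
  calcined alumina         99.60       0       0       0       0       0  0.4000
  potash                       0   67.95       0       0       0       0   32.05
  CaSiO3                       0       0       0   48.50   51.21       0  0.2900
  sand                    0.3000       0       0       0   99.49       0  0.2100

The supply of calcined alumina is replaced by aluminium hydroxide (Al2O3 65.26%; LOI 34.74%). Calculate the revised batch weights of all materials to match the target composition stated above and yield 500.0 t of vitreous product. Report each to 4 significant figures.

Revised batch per 500.0 t vitreous product:
  rutile: 65.45 t
  SrCO3: 69.60 t
  aluminium hydroxide: 114.1 t
  potash: 11.09 t
  CaSiO3: 75.84 t
  sand: 229.2 t
Total batch = 565.3 t; LOI loss = 65.30 t

Values along the way appear with 4-significant-digit rounding alongside each step — all internal work runs at full precision at every stage. A single rounding produces each reported value — the derived quantities, including yield, LOI, net glass mass, totals, the six compositions, are computed using the weight values per 500.0 t of glass at full precision, as written in either problem or answer.
Target oxide masses per 500.0 t vitreous product:
  Al2O3: 15.03% × 500.0 = 75.15 t
  K2O: 1.507% × 500.0 = 7.535 t
  TiO2: 12.96% × 500.0 = 64.80 t
  CaO: 7.356% × 500.0 = 36.78 t
  SiO2: 53.38% × 500.0 = 266.9 t
  SrO: 9.767% × 500.0 = 48.84 t
Balance tally, oxide-wise, using the reported weights, for the quoted basis mass (sum by sum, the targets are met inside rounding margins):
  Al2O3: 114.1·0.6526 + 229.2·0.003000 = 75.15 t (target 75.15 t)
  K2O: 11.09·0.6795 = 7.536 t (target 7.535 t)
  TiO2: 65.45·0.9901 = 64.80 t (target 64.80 t)
  CaO: 75.84·0.4850 = 36.78 t (target 36.78 t)
  SiO2: 75.84·0.5121 + 229.2·0.9949 = 266.9 t (target 266.9 t)
  SrO: 69.60·0.7017 = 48.84 t (target 48.84 t)
Auditing the glass mass value: total charge less LOI = 500.0 t (the Σ of target masses is 500.0 t; versus the stated basis of 500.0 t — rounding explains the deltas).
Batch grand total — Σ batch = 565.3 t; the LOI term Σ batch·LOI equals 65.30 t; glass ÷ batch gives a yield of 88.45%.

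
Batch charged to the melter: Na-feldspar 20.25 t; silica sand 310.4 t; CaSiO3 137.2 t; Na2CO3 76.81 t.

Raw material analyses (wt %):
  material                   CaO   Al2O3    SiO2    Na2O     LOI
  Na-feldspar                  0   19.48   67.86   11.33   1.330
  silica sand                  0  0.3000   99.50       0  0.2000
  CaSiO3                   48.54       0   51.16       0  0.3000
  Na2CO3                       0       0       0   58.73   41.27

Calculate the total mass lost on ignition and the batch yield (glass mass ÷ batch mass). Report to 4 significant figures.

LOI loss = 33.00 t; glass = 511.7 t; yield = 93.94%

The working math carries exact precision at every stage. Mid-chain values are printed, rounded to 4 significant figures, between the steps. Each reported figure is rounded only once; derived quantities, which include the totals, the yield, four oxide percentages, LOI, net glass mass, are re-derived at full float precision, exactly as shown in either problem or answer, from the batch weights per 511.7 t of glass.
Ignition loss by material:
  Na-feldspar: 20.25 × 0.01330 = 0.2693 t
  silica sand: 310.4 × 0.002000 = 0.6208 t
  CaSiO3: 137.2 × 0.003000 = 0.4116 t
  Na2CO3: 76.81 × 0.4127 = 31.70 t
Total LOI = 33.00 t
Glass = batch − LOI = 544.7 − 33.00 = 511.7 t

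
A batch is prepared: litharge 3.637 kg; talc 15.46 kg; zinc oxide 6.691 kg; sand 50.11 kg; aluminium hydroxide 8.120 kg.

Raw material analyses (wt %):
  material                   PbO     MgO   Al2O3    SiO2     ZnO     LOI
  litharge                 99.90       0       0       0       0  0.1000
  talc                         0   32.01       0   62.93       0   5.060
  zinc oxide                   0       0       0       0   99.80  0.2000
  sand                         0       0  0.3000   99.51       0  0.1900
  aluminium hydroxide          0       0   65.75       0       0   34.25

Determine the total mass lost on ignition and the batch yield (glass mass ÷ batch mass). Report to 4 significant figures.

Rounding to four significant figures extends to each working value as printed; the working math maintains full float precision at every stage — a single rounding produces every reported figure; the derived quantities, which include totals, net glass mass, yield, the five compositions, ignition loss, are carried at full float precision, as given in either problem or answer, using the weight values for 80.34 kg of glass.
Material-by-material LOI:
  litharge: 3.637 × 0.001000 = 0.003637 kg
  talc: 15.46 × 0.05060 = 0.7823 kg
  zinc oxide: 6.691 × 0.002000 = 0.01338 kg
  sand: 50.11 × 0.001900 = 0.09521 kg
  aluminium hydroxide: 8.120 × 0.3425 = 2.781 kg
Total LOI = 3.676 kg
Glass = batch − LOI = 84.02 − 3.676 = 80.34 kg

LOI loss = 3.676 kg; glass = 80.34 kg; yield = 95.63%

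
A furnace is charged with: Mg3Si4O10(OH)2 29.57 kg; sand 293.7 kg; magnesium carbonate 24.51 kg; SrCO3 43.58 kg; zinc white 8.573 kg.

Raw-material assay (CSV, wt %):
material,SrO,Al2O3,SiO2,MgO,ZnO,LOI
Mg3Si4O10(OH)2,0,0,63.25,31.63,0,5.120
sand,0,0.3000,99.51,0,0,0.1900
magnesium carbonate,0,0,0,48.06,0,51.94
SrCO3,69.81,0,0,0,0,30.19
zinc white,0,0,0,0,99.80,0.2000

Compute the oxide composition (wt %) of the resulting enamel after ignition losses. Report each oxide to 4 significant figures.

Glass mass = 372.0 kg (batch 399.9 − LOI 27.98).
Composition: SrO 8.179%, Al2O3 0.2369%, SiO2 83.60%, MgO 5.681%, ZnO 2.300%

The intermediate values are printed, rounded to four significant digits, when written out — exact precision is maintained from start to finish — every reported result carries a single rounding. The derived quantities (net glass mass, totals, yield, ignition loss, the five compositions) are recomputed from the weighed amounts on 372.0 kg of glass in full precision exactly as printed in the question or the answer.
Mass of each oxide from the mix:
  SrO: 43.58·0.6981 = 30.42 kg
  Al2O3: 293.7·0.003000 = 0.8811 kg
  SiO2: 29.57·0.6325 + 293.7·0.9951 = 311.0 kg
  MgO: 29.57·0.3163 + 24.51·0.4806 = 21.13 kg
  ZnO: 8.573·0.9980 = 8.556 kg
LOI: 29.57·0.05120 + 293.7·0.001900 + 24.51·0.5194 + 43.58·0.3019 + 8.573·0.002000 = 27.98 kg
Glass = total batch minus LOI = 399.9 − 27.98 = 372.0 kg (= the summed oxide contributions)
wt % = 100 × oxide mass / glass mass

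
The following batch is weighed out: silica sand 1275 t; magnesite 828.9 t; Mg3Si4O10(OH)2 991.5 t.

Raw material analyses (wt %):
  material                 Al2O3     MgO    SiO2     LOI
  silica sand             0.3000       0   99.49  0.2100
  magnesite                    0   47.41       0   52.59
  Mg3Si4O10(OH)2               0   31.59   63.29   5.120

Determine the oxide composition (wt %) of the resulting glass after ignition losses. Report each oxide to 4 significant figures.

Mid-chain values are shown rounded to four significant figures when written out — the working math holds exact precision throughout — each reported number receives exactly one rounding — derived quantities are carried in full float precision (yield, the totals, LOI, net glass mass, three oxide percentages) from the batch weights per 2606 t of glass, exactly as printed in the problem or answer text.
Mass of each oxide from the mix:
  Al2O3: 1275·0.003000 = 3.825 t
  MgO: 828.9·0.4741 + 991.5·0.3159 = 706.2 t
  SiO2: 1275·0.9949 + 991.5·0.6329 = 1896 t
LOI: 1275·0.002100 + 828.9·0.5259 + 991.5·0.05120 = 489.4 t
Net of LOI, the glass mass = 3095 − 489.4 = 2606 t (consistent with Σ oxide mass)
wt % = oxide mass / glass mass × 100

Glass mass = 2606 t (batch 3095 − LOI 489.4).
Composition: Al2O3 0.1468%, MgO 27.10%, SiO2 72.75%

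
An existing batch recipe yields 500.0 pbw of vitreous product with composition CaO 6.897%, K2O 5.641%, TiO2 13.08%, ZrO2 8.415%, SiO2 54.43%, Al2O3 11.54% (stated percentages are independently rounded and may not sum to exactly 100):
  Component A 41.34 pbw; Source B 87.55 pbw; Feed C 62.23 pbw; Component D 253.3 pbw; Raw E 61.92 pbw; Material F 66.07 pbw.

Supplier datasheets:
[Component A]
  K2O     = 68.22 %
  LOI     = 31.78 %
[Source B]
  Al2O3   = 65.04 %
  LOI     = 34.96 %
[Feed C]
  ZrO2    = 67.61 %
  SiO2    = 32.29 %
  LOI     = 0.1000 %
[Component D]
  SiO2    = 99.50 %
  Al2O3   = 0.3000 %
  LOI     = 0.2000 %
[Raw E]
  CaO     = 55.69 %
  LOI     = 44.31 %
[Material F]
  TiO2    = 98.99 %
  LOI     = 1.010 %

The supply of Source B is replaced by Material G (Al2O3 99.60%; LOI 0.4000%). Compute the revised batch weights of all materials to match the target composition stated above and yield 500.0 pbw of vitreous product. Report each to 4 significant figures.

Revised batch per 500.0 pbw vitreous product:
  Component A: 41.34 pbw
  Material G: 57.17 pbw
  Feed C: 62.23 pbw
  Component D: 253.3 pbw
  Raw E: 61.92 pbw
  Material F: 66.07 pbw
Total batch = 542.0 pbw; LOI loss = 42.04 pbw

Mid-chain values appear, rounded to four significant digits, on the page — all arithmetic carries exact precision at all times; each reported figure carries a single rounding — the derived quantities are re-derived at full precision (the six compositions, net glass mass, the yield, the totals, ignition loss) from the batch weights at 500.0 pbw of glass, precisely as stated by question or answer.
The oxide mass targets at 500.0 pbw vitreous product:
  CaO: 6.897% × 500.0 = 34.48 pbw
  K2O: 5.641% × 500.0 = 28.20 pbw
  TiO2: 13.08% × 500.0 = 65.40 pbw
  ZrO2: 8.415% × 500.0 = 42.08 pbw
  SiO2: 54.43% × 500.0 = 272.2 pbw
  Al2O3: 11.54% × 500.0 = 57.70 pbw
Verifying the oxide balance applying the batch weights above, under the basis named above (oxide sums agree with the targets modulo rounding of the values):
  CaO: 61.92·0.5569 = 34.48 pbw (target 34.48 pbw)
  K2O: 41.34·0.6822 = 28.20 pbw (target 28.20 pbw)
  TiO2: 66.07·0.9899 = 65.40 pbw (target 65.40 pbw)
  ZrO2: 62.23·0.6761 = 42.07 pbw (target 42.08 pbw)
  SiO2: 62.23·0.3229 + 253.3·0.9950 = 272.1 pbw (target 272.2 pbw)
  Al2O3: 57.17·0.9960 + 253.3·0.003000 = 57.70 pbw (target 57.70 pbw)
Glass-mass closure: batch total minus LOI = 500.0 pbw (targets for the oxides total 500.0 pbw; against the stated basis, 500.0 pbw — rounding explains the deltas).
Batch total: Σ batch = 542.0 pbw; LOI loss = Σ batch·LOI = 42.04 pbw; yield, glass over the total, = 92.24%.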